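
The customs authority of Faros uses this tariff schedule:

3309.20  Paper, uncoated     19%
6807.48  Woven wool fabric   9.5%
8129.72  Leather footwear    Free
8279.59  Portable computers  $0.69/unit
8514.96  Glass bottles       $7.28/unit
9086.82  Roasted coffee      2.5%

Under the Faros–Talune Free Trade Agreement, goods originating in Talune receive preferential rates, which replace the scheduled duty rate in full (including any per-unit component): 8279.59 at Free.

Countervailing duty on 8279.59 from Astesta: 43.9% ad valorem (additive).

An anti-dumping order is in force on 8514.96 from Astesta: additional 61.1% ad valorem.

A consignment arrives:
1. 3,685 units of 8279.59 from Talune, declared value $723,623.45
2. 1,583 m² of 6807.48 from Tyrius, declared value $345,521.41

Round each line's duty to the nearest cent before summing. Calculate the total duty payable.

$32,824.53

Line 1 (8279.59, Talune, 3,685 units, $723,623.45):
Base rate for 8279.59 is $0.69/unit.
Origin Talune qualifies under the Faros–Talune agreement and 8279.59 is covered: preferential rate Free applies instead.
The additional-duty order on 8279.59 targets Astesta, not Talune; it does not apply.
Duty = $723,623.45 × 0% = $0.00.
Line 2 (6807.48, Tyrius, 1,583 m², $345,521.41):
Base rate for 6807.48 is 9.5%.
Duty = $345,521.41 × 9.5% = $32,824.53.
Total = $0.00 + $32,824.53 = $32,824.53.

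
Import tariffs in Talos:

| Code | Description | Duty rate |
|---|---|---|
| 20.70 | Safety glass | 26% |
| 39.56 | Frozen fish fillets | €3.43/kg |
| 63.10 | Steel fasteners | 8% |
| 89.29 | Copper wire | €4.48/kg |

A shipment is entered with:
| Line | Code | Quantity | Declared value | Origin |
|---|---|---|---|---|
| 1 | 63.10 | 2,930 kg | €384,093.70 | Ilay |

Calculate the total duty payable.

€30,727.50

Line 1 (63.10, Ilay, 2,930 kg, €384,093.70):
Base rate for 63.10 is 8%.
Duty = €384,093.70 × 8% = €30,727.50.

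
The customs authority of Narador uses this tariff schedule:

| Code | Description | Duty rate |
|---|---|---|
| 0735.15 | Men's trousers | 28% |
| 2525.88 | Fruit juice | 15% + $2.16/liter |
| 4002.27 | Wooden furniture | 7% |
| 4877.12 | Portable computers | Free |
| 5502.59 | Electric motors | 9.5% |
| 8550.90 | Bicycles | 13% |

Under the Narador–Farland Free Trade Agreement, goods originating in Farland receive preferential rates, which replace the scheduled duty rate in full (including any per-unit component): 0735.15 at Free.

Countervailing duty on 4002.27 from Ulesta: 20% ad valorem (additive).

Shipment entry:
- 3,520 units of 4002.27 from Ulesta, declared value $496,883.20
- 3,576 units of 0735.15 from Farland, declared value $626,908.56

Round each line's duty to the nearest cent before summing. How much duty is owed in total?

Line 1 (4002.27, Ulesta, 3,520 units, $496,883.20):
Base rate for 4002.27 is 7%.
Additional duty on 4002.27 from Ulesta: +20%. Applied ad valorem rate: 7% + 20% = 27%.
Duty = $496,883.20 × 27% = $134,158.46.
Line 2 (0735.15, Farland, 3,576 units, $626,908.56):
Base rate for 0735.15 is 28%.
Origin Farland qualifies under the Narador–Farland agreement and 0735.15 is covered: preferential rate Free applies instead.
Duty = $626,908.56 × 0% = $0.00.
Total = $134,158.46 + $0.00 = $134,158.46.

$134,158.46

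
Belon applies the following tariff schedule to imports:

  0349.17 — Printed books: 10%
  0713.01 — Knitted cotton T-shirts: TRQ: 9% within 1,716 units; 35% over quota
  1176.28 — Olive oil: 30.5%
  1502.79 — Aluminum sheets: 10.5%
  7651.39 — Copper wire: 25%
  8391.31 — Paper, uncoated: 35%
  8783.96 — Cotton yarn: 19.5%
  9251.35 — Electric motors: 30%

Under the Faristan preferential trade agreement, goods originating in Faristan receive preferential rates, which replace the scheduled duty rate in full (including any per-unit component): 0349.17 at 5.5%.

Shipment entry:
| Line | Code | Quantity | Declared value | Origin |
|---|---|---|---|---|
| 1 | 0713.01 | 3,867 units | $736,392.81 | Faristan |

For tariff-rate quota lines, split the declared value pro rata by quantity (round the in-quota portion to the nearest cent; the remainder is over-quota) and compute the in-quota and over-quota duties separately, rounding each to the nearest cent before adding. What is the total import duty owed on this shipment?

Line 1 (0713.01, Faristan, 3,867 units, $736,392.81):
Code 0713.01 is under a tariff-rate quota (threshold 1,716 units). In-quota: 1,716 units at 9%; over-quota: 2,151 units at 35%.
Pro-rata value split: in-quota = $736,392.81 × 1,716/3,867 = $326,777.88; over-quota = $736,392.81 − $326,777.88 = $409,614.93.
In-quota duty = $326,777.88 × 9% = $29,410.01. Over-quota duty = $409,614.93 × 35% = $143,365.23.
Line duty = $29,410.01 + $143,365.23 = $172,775.24.

$172,775.24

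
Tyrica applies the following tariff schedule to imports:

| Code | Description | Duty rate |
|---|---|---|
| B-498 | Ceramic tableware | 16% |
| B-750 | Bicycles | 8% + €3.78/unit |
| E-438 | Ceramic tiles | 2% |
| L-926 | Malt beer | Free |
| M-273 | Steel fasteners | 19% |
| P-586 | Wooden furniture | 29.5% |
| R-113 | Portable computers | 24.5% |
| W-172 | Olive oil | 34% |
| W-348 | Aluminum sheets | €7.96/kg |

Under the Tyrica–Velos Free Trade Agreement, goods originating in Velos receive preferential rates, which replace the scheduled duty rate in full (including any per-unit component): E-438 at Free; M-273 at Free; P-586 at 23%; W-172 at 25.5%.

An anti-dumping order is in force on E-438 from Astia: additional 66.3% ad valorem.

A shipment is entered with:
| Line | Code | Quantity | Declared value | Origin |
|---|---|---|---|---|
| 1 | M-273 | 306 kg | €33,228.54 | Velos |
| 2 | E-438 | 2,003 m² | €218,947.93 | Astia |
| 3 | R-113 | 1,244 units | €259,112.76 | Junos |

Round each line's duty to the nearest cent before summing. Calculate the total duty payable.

Line 1 (M-273, Velos, 306 kg, €33,228.54):
Base rate for M-273 is 19%.
Origin Velos qualifies under the Tyrica–Velos agreement and M-273 is covered: preferential rate Free applies instead.
Duty = €33,228.54 × 0% = €0.00.
Line 2 (E-438, Astia, 2,003 m², €218,947.93):
Base rate for E-438 is 2%.
E-438 has an FTA preferential rate, but origin Astia is not Velos; base rate stands.
Additional duty on E-438 from Astia: +66.3%. Applied ad valorem rate: 2% + 66.3% = 68.3%.
Duty = €218,947.93 × 68.3% = €149,541.44.
Line 3 (R-113, Junos, 1,244 units, €259,112.76):
Base rate for R-113 is 24.5%.
Duty = €259,112.76 × 24.5% = €63,482.63.
Total = €0.00 + €149,541.44 + €63,482.63 = €213,024.07.

€213,024.07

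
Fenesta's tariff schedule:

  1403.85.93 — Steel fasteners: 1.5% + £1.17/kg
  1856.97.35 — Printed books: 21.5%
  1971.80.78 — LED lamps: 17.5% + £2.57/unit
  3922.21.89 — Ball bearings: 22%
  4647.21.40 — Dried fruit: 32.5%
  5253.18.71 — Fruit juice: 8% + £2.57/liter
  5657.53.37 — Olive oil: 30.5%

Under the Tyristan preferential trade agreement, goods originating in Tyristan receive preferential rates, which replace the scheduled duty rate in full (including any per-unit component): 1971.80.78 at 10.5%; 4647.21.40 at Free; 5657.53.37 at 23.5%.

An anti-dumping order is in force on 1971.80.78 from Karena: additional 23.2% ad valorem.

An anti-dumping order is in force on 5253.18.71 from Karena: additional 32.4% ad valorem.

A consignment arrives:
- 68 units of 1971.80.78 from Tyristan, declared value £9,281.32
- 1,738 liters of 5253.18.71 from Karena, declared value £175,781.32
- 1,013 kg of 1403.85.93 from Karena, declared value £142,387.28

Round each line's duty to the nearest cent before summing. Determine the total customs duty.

£79,777.87

Line 1 (1971.80.78, Tyristan, 68 units, £9,281.32):
Base rate for 1971.80.78 is 17.5% + £2.57/unit.
Origin Tyristan qualifies under the Fenesta–Tyristan agreement and 1971.80.78 is covered: preferential rate 10.5% applies instead.
The additional-duty order on 1971.80.78 targets Karena, not Tyristan; it does not apply.
Duty = £9,281.32 × 10.5% = £974.54.
Line 2 (5253.18.71, Karena, 1,738 liters, £175,781.32):
Base rate for 5253.18.71 is 8% + £2.57/liter.
Additional duty on 5253.18.71 from Karena: +32.4%. Applied ad valorem rate: 8% + 32.4% = 40.4%.
Duty = £175,781.32 × 40.4% + 1,738 × £2.57 = £75,482.31.
Line 3 (1403.85.93, Karena, 1,013 kg, £142,387.28):
Base rate for 1403.85.93 is 1.5% + £1.17/kg.
Duty = £142,387.28 × 1.5% + 1,013 × £1.17 = £3,321.02.
Total = £974.54 + £75,482.31 + £3,321.02 = £79,777.87.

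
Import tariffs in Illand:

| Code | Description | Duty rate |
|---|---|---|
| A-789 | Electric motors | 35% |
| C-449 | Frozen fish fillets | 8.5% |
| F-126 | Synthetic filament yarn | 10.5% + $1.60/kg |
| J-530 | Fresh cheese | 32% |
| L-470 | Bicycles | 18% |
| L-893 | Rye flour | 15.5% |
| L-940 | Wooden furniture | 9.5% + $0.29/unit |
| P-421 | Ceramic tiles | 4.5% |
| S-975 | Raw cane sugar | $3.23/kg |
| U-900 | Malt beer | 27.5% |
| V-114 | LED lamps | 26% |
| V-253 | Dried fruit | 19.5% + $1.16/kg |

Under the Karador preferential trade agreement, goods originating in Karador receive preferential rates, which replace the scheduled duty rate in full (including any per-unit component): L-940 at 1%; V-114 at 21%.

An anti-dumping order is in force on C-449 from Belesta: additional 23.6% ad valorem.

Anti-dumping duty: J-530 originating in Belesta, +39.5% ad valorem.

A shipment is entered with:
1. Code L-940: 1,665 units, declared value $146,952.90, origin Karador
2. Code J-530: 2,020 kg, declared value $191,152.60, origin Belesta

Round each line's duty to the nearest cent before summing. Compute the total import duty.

$138,143.64

Line 1 (L-940, Karador, 1,665 units, $146,952.90):
Base rate for L-940 is 9.5% + $0.29/unit.
Origin Karador qualifies under the Illand–Karador agreement and L-940 is covered: preferential rate 1% applies instead.
Duty = $146,952.90 × 1% = $1,469.53.
Line 2 (J-530, Belesta, 2,020 kg, $191,152.60):
Base rate for J-530 is 32%.
Additional duty on J-530 from Belesta: +39.5%. Applied ad valorem rate: 32% + 39.5% = 71.5%.
Duty = $191,152.60 × 71.5% = $136,674.11.
Total = $1,469.53 + $136,674.11 = $138,143.64.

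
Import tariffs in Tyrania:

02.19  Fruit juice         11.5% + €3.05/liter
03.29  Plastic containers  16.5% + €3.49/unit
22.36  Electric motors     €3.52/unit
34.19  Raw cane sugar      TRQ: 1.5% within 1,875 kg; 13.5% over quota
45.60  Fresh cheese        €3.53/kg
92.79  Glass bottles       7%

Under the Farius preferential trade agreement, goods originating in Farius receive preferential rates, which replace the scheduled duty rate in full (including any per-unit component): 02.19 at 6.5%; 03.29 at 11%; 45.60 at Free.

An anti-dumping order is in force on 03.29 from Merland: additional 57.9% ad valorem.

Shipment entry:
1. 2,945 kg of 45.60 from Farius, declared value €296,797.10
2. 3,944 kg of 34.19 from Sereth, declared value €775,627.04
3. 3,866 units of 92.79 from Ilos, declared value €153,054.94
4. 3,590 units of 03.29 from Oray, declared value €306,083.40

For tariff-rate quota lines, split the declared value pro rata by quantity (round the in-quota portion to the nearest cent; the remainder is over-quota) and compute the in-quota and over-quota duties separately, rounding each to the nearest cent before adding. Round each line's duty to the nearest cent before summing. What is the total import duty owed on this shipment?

Line 1 (45.60, Farius, 2,945 kg, €296,797.10):
Base rate for 45.60 is €3.53/kg.
Origin Farius qualifies under the Tyrania–Farius agreement and 45.60 is covered: preferential rate Free applies instead.
Duty = €296,797.10 × 0% = €0.00.
Line 2 (34.19, Sereth, 3,944 kg, €775,627.04):
Code 34.19 is under a tariff-rate quota (threshold 1,875 kg). In-quota: 1,875 kg at 1.5%; over-quota: 2,069 kg at 13.5%.
Pro-rata value split: in-quota = €775,627.04 × 1,875/3,944 = €368,737.50; over-quota = €775,627.04 − €368,737.50 = €406,889.54.
In-quota duty = €368,737.50 × 1.5% = €5,531.06. Over-quota duty = €406,889.54 × 13.5% = €54,930.09.
Line duty = €5,531.06 + €54,930.09 = €60,461.15.
Line 3 (92.79, Ilos, 3,866 units, €153,054.94):
Base rate for 92.79 is 7%.
Duty = €153,054.94 × 7% = €10,713.85.
Line 4 (03.29, Oray, 3,590 units, €306,083.40):
Base rate for 03.29 is 16.5% + €3.49/unit.
03.29 has an FTA preferential rate, but origin Oray is not Farius; base rate stands.
The additional-duty order on 03.29 targets Merland, not Oray; it does not apply.
Duty = €306,083.40 × 16.5% + 3,590 × €3.49 = €63,032.86.
Total = €0.00 + €60,461.15 + €10,713.85 + €63,032.86 = €134,207.86.

€134,207.86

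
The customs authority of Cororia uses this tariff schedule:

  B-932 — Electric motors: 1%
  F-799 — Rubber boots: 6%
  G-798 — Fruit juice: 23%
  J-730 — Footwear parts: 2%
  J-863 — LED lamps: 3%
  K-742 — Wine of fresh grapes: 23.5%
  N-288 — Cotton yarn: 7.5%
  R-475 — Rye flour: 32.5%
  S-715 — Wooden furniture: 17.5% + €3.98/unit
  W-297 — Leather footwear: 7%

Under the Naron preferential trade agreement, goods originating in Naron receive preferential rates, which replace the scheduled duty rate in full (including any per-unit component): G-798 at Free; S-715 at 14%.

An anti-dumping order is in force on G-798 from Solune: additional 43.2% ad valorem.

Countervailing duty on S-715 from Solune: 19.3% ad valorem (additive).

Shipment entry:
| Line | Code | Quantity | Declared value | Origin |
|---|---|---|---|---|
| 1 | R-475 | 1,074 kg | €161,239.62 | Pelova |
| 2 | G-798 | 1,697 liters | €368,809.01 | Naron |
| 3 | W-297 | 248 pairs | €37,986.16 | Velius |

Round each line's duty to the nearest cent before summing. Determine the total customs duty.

Line 1 (R-475, Pelova, 1,074 kg, €161,239.62):
Base rate for R-475 is 32.5%.
Duty = €161,239.62 × 32.5% = €52,402.88.
Line 2 (G-798, Naron, 1,697 liters, €368,809.01):
Base rate for G-798 is 23%.
Origin Naron qualifies under the Cororia–Naron agreement and G-798 is covered: preferential rate Free applies instead.
The additional-duty order on G-798 targets Solune, not Naron; it does not apply.
Duty = €368,809.01 × 0% = €0.00.
Line 3 (W-297, Velius, 248 pairs, €37,986.16):
Base rate for W-297 is 7%.
Duty = €37,986.16 × 7% = €2,659.03.
Total = €52,402.88 + €0.00 + €2,659.03 = €55,061.91.

€55,061.91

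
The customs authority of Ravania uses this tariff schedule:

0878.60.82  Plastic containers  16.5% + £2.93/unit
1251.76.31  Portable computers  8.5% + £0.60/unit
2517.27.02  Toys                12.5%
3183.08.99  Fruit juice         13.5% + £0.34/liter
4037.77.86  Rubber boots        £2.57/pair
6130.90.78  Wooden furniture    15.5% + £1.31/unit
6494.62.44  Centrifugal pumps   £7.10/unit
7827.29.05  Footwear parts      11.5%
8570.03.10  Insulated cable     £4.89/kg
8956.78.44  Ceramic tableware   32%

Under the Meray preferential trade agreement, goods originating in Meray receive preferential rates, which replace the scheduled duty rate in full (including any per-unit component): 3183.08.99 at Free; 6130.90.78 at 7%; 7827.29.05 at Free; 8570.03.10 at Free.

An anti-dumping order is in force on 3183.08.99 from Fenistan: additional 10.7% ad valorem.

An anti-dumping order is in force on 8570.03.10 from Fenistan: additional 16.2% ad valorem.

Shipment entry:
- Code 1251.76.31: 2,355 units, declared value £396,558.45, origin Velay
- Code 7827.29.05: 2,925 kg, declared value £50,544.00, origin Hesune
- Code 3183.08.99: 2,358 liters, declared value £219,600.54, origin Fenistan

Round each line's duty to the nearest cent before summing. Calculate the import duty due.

Line 1 (1251.76.31, Velay, 2,355 units, £396,558.45):
Base rate for 1251.76.31 is 8.5% + £0.60/unit.
Duty = £396,558.45 × 8.5% + 2,355 × £0.60 = £35,120.47.
Line 2 (7827.29.05, Hesune, 2,925 kg, £50,544.00):
Base rate for 7827.29.05 is 11.5%.
7827.29.05 has an FTA preferential rate, but origin Hesune is not Meray; base rate stands.
Duty = £50,544.00 × 11.5% = £5,812.56.
Line 3 (3183.08.99, Fenistan, 2,358 liters, £219,600.54):
Base rate for 3183.08.99 is 13.5% + £0.34/liter.
3183.08.99 has an FTA preferential rate, but origin Fenistan is not Meray; base rate stands.
Additional duty on 3183.08.99 from Fenistan: +10.7%. Applied ad valorem rate: 13.5% + 10.7% = 24.2%.
Duty = £219,600.54 × 24.2% + 2,358 × £0.34 = £53,945.05.
Total = £35,120.47 + £5,812.56 + £53,945.05 = £94,878.08.

£94,878.08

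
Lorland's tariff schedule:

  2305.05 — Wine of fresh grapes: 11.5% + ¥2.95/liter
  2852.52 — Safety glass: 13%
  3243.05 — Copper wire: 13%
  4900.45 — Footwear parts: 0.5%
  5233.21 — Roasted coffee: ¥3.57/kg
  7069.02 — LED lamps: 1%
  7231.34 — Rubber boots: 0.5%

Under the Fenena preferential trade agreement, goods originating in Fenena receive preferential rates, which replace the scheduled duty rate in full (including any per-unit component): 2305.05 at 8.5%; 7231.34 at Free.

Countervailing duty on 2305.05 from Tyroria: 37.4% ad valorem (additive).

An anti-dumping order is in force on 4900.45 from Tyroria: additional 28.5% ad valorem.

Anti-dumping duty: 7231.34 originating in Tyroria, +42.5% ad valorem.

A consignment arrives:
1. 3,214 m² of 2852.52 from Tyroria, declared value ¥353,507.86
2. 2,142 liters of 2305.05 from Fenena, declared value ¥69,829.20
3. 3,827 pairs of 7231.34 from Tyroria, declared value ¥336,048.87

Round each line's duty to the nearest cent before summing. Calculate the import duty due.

Line 1 (2852.52, Tyroria, 3,214 m², ¥353,507.86):
Base rate for 2852.52 is 13%.
Duty = ¥353,507.86 × 13% = ¥45,956.02.
Line 2 (2305.05, Fenena, 2,142 liters, ¥69,829.20):
Base rate for 2305.05 is 11.5% + ¥2.95/liter.
Origin Fenena qualifies under the Lorland–Fenena agreement and 2305.05 is covered: preferential rate 8.5% applies instead.
The additional-duty order on 2305.05 targets Tyroria, not Fenena; it does not apply.
Duty = ¥69,829.20 × 8.5% = ¥5,935.48.
Line 3 (7231.34, Tyroria, 3,827 pairs, ¥336,048.87):
Base rate for 7231.34 is 0.5%.
7231.34 has an FTA preferential rate, but origin Tyroria is not Fenena; base rate stands.
Additional duty on 7231.34 from Tyroria: +42.5%. Applied ad valorem rate: 0.5% + 42.5% = 43%.
Duty = ¥336,048.87 × 43% = ¥144,501.01.
Total = ¥45,956.02 + ¥5,935.48 + ¥144,501.01 = ¥196,392.51.

¥196,392.51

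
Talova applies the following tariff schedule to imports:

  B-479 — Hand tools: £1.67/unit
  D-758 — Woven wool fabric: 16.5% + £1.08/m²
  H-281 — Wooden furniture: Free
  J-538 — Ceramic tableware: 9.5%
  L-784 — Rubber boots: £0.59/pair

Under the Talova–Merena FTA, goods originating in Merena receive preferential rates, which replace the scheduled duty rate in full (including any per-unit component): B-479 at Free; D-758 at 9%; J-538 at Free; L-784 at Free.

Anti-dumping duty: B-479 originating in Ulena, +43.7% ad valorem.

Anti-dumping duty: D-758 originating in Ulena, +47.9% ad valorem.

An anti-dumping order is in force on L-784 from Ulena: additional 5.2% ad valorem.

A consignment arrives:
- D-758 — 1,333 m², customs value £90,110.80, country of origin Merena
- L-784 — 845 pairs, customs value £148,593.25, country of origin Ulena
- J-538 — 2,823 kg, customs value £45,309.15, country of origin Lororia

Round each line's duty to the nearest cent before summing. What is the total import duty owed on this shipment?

£20,639.74

Line 1 (D-758, Merena, 1,333 m², £90,110.80):
Base rate for D-758 is 16.5% + £1.08/m².
Origin Merena qualifies under the Talova–Merena agreement and D-758 is covered: preferential rate 9% applies instead.
The additional-duty order on D-758 targets Ulena, not Merena; it does not apply.
Duty = £90,110.80 × 9% = £8,109.97.
Line 2 (L-784, Ulena, 845 pairs, £148,593.25):
Base rate for L-784 is £0.59/pair.
L-784 has an FTA preferential rate, but origin Ulena is not Merena; base rate stands.
Additional duty on L-784 from Ulena: +5.2% ad valorem. Applied ad valorem rate = 5.2%.
Duty = £148,593.25 × 5.2% + 845 × £0.59 = £8,225.40.
Line 3 (J-538, Lororia, 2,823 kg, £45,309.15):
Base rate for J-538 is 9.5%.
J-538 has an FTA preferential rate, but origin Lororia is not Merena; base rate stands.
Duty = £45,309.15 × 9.5% = £4,304.37.
Total = £8,109.97 + £8,225.40 + £4,304.37 = £20,639.74.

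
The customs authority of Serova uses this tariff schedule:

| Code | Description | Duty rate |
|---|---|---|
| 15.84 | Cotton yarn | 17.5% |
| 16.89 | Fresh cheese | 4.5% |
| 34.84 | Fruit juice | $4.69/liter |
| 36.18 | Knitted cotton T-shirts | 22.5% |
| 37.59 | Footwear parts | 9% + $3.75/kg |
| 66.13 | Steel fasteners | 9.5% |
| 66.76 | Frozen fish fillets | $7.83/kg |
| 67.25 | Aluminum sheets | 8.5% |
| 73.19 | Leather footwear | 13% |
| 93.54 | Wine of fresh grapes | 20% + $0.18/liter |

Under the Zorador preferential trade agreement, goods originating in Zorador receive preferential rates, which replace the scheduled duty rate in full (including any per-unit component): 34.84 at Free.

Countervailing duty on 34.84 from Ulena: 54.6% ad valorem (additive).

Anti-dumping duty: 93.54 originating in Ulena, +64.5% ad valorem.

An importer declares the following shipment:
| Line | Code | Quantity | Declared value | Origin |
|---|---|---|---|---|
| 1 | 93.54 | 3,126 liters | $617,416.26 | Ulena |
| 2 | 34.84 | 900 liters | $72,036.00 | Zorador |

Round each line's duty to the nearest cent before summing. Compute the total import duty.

$522,279.42

Line 1 (93.54, Ulena, 3,126 liters, $617,416.26):
Base rate for 93.54 is 20% + $0.18/liter.
Additional duty on 93.54 from Ulena: +64.5%. Applied ad valorem rate: 20% + 64.5% = 84.5%.
Duty = $617,416.26 × 84.5% + 3,126 × $0.18 = $522,279.42.
Line 2 (34.84, Zorador, 900 liters, $72,036.00):
Base rate for 34.84 is $4.69/liter.
Origin Zorador qualifies under the Serova–Zorador agreement and 34.84 is covered: preferential rate Free applies instead.
The additional-duty order on 34.84 targets Ulena, not Zorador; it does not apply.
Duty = $72,036.00 × 0% = $0.00.
Total = $522,279.42 + $0.00 = $522,279.42.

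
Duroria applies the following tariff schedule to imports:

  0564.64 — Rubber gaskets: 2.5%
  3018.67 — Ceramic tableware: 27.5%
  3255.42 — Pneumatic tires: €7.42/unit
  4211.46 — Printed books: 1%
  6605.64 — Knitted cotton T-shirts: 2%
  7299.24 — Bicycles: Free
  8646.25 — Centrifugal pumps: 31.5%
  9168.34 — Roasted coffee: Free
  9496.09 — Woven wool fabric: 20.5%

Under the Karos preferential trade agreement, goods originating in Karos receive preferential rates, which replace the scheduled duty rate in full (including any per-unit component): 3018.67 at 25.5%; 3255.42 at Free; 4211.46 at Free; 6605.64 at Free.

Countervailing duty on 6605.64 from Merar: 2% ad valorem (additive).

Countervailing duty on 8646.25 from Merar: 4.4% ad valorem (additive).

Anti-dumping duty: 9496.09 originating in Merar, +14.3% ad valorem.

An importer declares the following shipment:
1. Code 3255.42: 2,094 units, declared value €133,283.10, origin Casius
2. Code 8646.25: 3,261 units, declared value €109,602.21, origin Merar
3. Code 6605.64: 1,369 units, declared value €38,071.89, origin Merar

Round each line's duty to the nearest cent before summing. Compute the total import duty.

Line 1 (3255.42, Casius, 2,094 units, €133,283.10):
Base rate for 3255.42 is €7.42/unit.
3255.42 has an FTA preferential rate, but origin Casius is not Karos; base rate stands.
Duty = 2,094 × €7.42 = €15,537.48.
Line 2 (8646.25, Merar, 3,261 units, €109,602.21):
Base rate for 8646.25 is 31.5%.
Additional duty on 8646.25 from Merar: +4.4%. Applied ad valorem rate: 31.5% + 4.4% = 35.9%.
Duty = €109,602.21 × 35.9% = €39,347.19.
Line 3 (6605.64, Merar, 1,369 units, €38,071.89):
Base rate for 6605.64 is 2%.
6605.64 has an FTA preferential rate, but origin Merar is not Karos; base rate stands.
Additional duty on 6605.64 from Merar: +2%. Applied ad valorem rate: 2% + 2% = 4%.
Duty = €38,071.89 × 4% = €1,522.88.
Total = €15,537.48 + €39,347.19 + €1,522.88 = €56,407.55.

€56,407.55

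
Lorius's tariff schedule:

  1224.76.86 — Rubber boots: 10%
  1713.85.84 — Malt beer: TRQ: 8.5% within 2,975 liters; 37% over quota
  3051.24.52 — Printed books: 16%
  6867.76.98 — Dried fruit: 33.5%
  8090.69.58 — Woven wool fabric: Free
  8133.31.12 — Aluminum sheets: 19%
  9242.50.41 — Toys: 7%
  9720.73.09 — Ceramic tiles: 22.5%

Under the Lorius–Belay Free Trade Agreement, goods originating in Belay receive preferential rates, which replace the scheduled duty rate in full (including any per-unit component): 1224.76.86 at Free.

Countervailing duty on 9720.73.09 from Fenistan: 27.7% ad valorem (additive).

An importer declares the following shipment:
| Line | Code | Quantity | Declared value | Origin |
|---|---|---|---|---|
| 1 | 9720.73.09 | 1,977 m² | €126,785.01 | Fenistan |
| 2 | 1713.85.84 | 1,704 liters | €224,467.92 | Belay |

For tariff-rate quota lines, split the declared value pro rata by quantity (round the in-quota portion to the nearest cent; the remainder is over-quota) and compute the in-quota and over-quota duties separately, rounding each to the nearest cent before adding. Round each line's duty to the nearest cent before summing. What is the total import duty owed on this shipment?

Line 1 (9720.73.09, Fenistan, 1,977 m², €126,785.01):
Base rate for 9720.73.09 is 22.5%.
Additional duty on 9720.73.09 from Fenistan: +27.7%. Applied ad valorem rate: 22.5% + 27.7% = 50.2%.
Duty = €126,785.01 × 50.2% = €63,646.08.
Line 2 (1713.85.84, Belay, 1,704 liters, €224,467.92):
Code 1713.85.84 is under a tariff-rate quota (threshold 2,975 liters). Quantity 1,704 liters is within the quota, so the in-quota rate 8.5% applies to the full value.
Duty = €224,467.92 × 8.5% = €19,079.77.
Total = €63,646.08 + €19,079.77 = €82,725.85.

€82,725.85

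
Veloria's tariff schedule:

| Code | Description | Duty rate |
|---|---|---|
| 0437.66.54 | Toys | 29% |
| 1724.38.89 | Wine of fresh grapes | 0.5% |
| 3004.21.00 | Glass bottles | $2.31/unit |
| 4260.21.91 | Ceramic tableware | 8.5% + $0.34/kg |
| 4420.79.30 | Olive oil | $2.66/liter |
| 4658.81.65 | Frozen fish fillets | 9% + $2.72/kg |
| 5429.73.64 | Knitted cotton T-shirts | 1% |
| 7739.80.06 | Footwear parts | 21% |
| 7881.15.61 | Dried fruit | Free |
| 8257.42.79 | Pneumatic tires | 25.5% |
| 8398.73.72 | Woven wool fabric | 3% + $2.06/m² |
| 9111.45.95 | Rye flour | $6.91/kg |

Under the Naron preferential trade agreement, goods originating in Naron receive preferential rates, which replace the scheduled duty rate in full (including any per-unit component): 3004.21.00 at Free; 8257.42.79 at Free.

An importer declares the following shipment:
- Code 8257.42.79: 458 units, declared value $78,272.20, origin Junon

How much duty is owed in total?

Line 1 (8257.42.79, Junon, 458 units, $78,272.20):
Base rate for 8257.42.79 is 25.5%.
8257.42.79 has an FTA preferential rate, but origin Junon is not Naron; base rate stands.
Duty = $78,272.20 × 25.5% = $19,959.41.

$19,959.41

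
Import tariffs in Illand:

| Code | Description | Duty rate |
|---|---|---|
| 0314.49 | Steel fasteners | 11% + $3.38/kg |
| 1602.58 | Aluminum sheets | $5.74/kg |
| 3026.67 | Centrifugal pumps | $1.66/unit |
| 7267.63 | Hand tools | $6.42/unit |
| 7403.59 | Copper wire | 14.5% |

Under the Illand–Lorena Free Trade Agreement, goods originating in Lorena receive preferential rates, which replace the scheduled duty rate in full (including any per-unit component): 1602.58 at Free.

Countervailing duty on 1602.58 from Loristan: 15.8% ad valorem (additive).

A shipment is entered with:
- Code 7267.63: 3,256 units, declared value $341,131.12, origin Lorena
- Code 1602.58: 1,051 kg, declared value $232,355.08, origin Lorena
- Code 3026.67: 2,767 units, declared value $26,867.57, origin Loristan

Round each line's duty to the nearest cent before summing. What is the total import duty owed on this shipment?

$25,496.74

Line 1 (7267.63, Lorena, 3,256 units, $341,131.12):
Base rate for 7267.63 is $6.42/unit.
Origin Lorena is the FTA partner but 7267.63 is not on the preference list; base rate stands.
Duty = 3,256 × $6.42 = $20,903.52.
Line 2 (1602.58, Lorena, 1,051 kg, $232,355.08):
Base rate for 1602.58 is $5.74/kg.
Origin Lorena qualifies under the Illand–Lorena agreement and 1602.58 is covered: preferential rate Free applies instead.
The additional-duty order on 1602.58 targets Loristan, not Lorena; it does not apply.
Duty = $232,355.08 × 0% = $0.00.
Line 3 (3026.67, Loristan, 2,767 units, $26,867.57):
Base rate for 3026.67 is $1.66/unit.
Duty = 2,767 × $1.66 = $4,593.22.
Total = $20,903.52 + $0.00 + $4,593.22 = $25,496.74.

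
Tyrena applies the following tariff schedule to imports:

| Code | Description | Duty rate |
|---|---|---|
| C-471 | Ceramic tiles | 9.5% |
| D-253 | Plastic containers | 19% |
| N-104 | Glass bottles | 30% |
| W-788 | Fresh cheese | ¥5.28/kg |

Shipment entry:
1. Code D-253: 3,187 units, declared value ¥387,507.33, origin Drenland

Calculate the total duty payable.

¥73,626.39

Line 1 (D-253, Drenland, 3,187 units, ¥387,507.33):
Base rate for D-253 is 19%.
Duty = ¥387,507.33 × 19% = ¥73,626.39.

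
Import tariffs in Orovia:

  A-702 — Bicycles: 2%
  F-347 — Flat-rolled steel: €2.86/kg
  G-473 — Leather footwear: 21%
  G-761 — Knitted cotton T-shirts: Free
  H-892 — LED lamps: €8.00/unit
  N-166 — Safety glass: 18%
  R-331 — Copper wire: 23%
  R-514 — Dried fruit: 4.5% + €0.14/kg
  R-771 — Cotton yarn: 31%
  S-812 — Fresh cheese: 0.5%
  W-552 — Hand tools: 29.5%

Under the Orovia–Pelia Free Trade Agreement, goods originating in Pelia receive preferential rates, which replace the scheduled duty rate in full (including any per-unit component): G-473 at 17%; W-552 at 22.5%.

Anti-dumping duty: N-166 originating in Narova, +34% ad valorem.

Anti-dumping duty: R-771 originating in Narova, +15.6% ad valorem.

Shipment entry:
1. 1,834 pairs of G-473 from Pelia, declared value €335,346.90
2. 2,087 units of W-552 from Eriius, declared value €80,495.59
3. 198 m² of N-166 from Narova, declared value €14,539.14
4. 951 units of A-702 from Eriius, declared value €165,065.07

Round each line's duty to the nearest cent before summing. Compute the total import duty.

Line 1 (G-473, Pelia, 1,834 pairs, €335,346.90):
Base rate for G-473 is 21%.
Origin Pelia qualifies under the Orovia–Pelia agreement and G-473 is covered: preferential rate 17% applies instead.
Duty = €335,346.90 × 17% = €57,008.97.
Line 2 (W-552, Eriius, 2,087 units, €80,495.59):
Base rate for W-552 is 29.5%.
W-552 has an FTA preferential rate, but origin Eriius is not Pelia; base rate stands.
Duty = €80,495.59 × 29.5% = €23,746.20.
Line 3 (N-166, Narova, 198 m², €14,539.14):
Base rate for N-166 is 18%.
Additional duty on N-166 from Narova: +34%. Applied ad valorem rate: 18% + 34% = 52%.
Duty = €14,539.14 × 52% = €7,560.35.
Line 4 (A-702, Eriius, 951 units, €165,065.07):
Base rate for A-702 is 2%.
Duty = €165,065.07 × 2% = €3,301.30.
Total = €57,008.97 + €23,746.20 + €7,560.35 + €3,301.30 = €91,616.82.

€91,616.82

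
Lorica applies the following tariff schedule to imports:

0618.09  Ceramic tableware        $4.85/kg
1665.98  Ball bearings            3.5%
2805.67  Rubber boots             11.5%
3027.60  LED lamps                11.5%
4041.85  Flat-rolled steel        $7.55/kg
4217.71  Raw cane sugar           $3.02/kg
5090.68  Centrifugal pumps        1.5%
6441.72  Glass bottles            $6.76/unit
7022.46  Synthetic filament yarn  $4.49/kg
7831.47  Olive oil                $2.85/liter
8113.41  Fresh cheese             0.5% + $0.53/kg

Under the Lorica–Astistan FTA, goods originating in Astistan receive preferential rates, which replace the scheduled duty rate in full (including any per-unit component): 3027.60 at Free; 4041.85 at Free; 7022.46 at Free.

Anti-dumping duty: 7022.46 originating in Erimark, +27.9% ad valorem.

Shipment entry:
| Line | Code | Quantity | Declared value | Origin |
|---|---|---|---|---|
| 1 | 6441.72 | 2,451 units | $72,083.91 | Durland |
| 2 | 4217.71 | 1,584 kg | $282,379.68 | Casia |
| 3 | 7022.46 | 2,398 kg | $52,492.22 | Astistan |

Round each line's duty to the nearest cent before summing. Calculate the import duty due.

Line 1 (6441.72, Durland, 2,451 units, $72,083.91):
Base rate for 6441.72 is $6.76/unit.
Duty = 2,451 × $6.76 = $16,568.76.
Line 2 (4217.71, Casia, 1,584 kg, $282,379.68):
Base rate for 4217.71 is $3.02/kg.
Duty = 1,584 × $3.02 = $4,783.68.
Line 3 (7022.46, Astistan, 2,398 kg, $52,492.22):
Base rate for 7022.46 is $4.49/kg.
Origin Astistan qualifies under the Lorica–Astistan agreement and 7022.46 is covered: preferential rate Free applies instead.
The additional-duty order on 7022.46 targets Erimark, not Astistan; it does not apply.
Duty = $52,492.22 × 0% = $0.00.
Total = $16,568.76 + $4,783.68 + $0.00 = $21,352.44.

$21,352.44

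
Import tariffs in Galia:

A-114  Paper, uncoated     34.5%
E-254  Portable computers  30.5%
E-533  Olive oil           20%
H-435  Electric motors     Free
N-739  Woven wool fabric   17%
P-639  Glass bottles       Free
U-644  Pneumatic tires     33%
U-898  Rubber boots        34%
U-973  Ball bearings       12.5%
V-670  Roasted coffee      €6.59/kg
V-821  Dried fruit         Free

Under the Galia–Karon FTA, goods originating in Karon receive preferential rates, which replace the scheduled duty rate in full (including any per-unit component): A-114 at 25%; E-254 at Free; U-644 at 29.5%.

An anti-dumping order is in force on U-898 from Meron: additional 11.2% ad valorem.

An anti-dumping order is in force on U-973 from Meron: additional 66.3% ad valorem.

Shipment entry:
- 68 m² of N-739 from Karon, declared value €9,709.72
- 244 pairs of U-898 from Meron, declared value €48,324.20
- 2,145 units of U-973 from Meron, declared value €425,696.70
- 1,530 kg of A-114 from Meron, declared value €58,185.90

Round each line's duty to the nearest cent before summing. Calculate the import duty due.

€379,016.33

Line 1 (N-739, Karon, 68 m², €9,709.72):
Base rate for N-739 is 17%.
Origin Karon is the FTA partner but N-739 is not on the preference list; base rate stands.
Duty = €9,709.72 × 17% = €1,650.65.
Line 2 (U-898, Meron, 244 pairs, €48,324.20):
Base rate for U-898 is 34%.
Additional duty on U-898 from Meron: +11.2%. Applied ad valorem rate: 34% + 11.2% = 45.2%.
Duty = €48,324.20 × 45.2% = €21,842.54.
Line 3 (U-973, Meron, 2,145 units, €425,696.70):
Base rate for U-973 is 12.5%.
Additional duty on U-973 from Meron: +66.3%. Applied ad valorem rate: 12.5% + 66.3% = 78.8%.
Duty = €425,696.70 × 78.8% = €335,449.00.
Line 4 (A-114, Meron, 1,530 kg, €58,185.90):
Base rate for A-114 is 34.5%.
A-114 has an FTA preferential rate, but origin Meron is not Karon; base rate stands.
Duty = €58,185.90 × 34.5% = €20,074.14.
Total = €1,650.65 + €21,842.54 + €335,449.00 + €20,074.14 = €379,016.33.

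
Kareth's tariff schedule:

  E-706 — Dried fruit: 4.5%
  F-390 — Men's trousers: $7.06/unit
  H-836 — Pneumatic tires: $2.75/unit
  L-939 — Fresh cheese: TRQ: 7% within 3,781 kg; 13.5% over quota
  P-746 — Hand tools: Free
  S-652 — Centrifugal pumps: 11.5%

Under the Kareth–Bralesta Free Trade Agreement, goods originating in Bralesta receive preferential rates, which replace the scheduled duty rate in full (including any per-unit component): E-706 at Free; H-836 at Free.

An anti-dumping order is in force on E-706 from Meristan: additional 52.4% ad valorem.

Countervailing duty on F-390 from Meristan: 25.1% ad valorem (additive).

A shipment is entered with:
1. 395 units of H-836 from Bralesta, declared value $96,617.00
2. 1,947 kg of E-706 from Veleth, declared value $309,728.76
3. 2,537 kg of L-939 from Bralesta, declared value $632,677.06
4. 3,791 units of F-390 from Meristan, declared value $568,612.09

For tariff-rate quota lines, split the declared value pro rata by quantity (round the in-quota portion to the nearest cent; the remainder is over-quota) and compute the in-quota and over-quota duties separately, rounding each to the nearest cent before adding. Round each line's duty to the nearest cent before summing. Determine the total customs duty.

$227,711.27

Line 1 (H-836, Bralesta, 395 units, $96,617.00):
Base rate for H-836 is $2.75/unit.
Origin Bralesta qualifies under the Kareth–Bralesta agreement and H-836 is covered: preferential rate Free applies instead.
Duty = $96,617.00 × 0% = $0.00.
Line 2 (E-706, Veleth, 1,947 kg, $309,728.76):
Base rate for E-706 is 4.5%.
E-706 has an FTA preferential rate, but origin Veleth is not Bralesta; base rate stands.
The additional-duty order on E-706 targets Meristan, not Veleth; it does not apply.
Duty = $309,728.76 × 4.5% = $13,937.79.
Line 3 (L-939, Bralesta, 2,537 kg, $632,677.06):
Code L-939 is under a tariff-rate quota (threshold 3,781 kg). Quantity 2,537 kg is within the quota, so the in-quota rate 7% applies to the full value.
Duty = $632,677.06 × 7% = $44,287.39.
Line 4 (F-390, Meristan, 3,791 units, $568,612.09):
Base rate for F-390 is $7.06/unit.
Additional duty on F-390 from Meristan: +25.1% ad valorem. Applied ad valorem rate = 25.1%.
Duty = $568,612.09 × 25.1% + 3,791 × $7.06 = $169,486.09.
Total = $0.00 + $13,937.79 + $44,287.39 + $169,486.09 = $227,711.27.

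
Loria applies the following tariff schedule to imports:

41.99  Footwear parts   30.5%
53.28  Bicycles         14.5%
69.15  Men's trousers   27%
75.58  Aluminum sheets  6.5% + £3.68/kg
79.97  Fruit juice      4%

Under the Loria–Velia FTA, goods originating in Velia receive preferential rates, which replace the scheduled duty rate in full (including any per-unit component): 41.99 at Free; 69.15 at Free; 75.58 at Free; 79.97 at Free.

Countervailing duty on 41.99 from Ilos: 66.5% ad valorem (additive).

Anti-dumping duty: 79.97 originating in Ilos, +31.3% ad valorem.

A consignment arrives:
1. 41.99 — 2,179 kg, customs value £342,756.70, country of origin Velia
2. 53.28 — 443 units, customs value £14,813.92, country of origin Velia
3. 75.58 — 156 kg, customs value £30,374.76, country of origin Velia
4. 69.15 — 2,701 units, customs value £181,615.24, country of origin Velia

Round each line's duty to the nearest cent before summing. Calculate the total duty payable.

£2,148.02

Line 1 (41.99, Velia, 2,179 kg, £342,756.70):
Base rate for 41.99 is 30.5%.
Origin Velia qualifies under the Loria–Velia agreement and 41.99 is covered: preferential rate Free applies instead.
The additional-duty order on 41.99 targets Ilos, not Velia; it does not apply.
Duty = £342,756.70 × 0% = £0.00.
Line 2 (53.28, Velia, 443 units, £14,813.92):
Base rate for 53.28 is 14.5%.
Origin Velia is the FTA partner but 53.28 is not on the preference list; base rate stands.
Duty = £14,813.92 × 14.5% = £2,148.02.
Line 3 (75.58, Velia, 156 kg, £30,374.76):
Base rate for 75.58 is 6.5% + £3.68/kg.
Origin Velia qualifies under the Loria–Velia agreement and 75.58 is covered: preferential rate Free applies instead.
Duty = £30,374.76 × 0% = £0.00.
Line 4 (69.15, Velia, 2,701 units, £181,615.24):
Base rate for 69.15 is 27%.
Origin Velia qualifies under the Loria–Velia agreement and 69.15 is covered: preferential rate Free applies instead.
Duty = £181,615.24 × 0% = £0.00.
Total = £0.00 + £2,148.02 + £0.00 + £0.00 = £2,148.02.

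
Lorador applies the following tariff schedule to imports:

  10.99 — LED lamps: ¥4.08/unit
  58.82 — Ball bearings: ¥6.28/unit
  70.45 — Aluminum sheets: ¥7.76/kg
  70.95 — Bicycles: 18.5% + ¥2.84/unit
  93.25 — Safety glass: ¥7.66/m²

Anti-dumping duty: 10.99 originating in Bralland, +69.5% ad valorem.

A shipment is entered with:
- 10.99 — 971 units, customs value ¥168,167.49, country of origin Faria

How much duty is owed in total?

Line 1 (10.99, Faria, 971 units, ¥168,167.49):
Base rate for 10.99 is ¥4.08/unit.
The additional-duty order on 10.99 targets Bralland, not Faria; it does not apply.
Duty = 971 × ¥4.08 = ¥3,961.68.

¥3,961.68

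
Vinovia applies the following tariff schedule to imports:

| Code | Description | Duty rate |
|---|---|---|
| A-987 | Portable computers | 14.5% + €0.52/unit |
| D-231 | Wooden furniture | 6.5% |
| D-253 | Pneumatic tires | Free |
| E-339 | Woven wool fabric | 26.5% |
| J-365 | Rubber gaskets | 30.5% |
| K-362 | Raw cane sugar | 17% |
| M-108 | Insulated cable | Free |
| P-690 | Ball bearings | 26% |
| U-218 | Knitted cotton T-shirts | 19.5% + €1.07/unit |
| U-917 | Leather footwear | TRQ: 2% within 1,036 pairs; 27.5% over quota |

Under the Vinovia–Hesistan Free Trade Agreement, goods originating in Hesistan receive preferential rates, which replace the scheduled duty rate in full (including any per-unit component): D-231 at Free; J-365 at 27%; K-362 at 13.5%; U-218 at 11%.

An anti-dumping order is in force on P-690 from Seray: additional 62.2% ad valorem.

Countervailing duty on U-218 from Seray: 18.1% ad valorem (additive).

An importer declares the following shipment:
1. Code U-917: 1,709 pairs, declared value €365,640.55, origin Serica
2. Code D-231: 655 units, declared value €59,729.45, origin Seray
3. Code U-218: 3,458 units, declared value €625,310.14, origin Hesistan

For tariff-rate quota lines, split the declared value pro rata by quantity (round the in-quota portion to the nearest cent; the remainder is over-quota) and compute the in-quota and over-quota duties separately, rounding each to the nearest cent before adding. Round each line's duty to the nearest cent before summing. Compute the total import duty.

Line 1 (U-917, Serica, 1,709 pairs, €365,640.55):
Code U-917 is under a tariff-rate quota (threshold 1,036 pairs). In-quota: 1,036 pairs at 2%; over-quota: 673 pairs at 27.5%.
Pro-rata value split: in-quota = €365,640.55 × 1,036/1,709 = €221,652.20; over-quota = €365,640.55 − €221,652.20 = €143,988.35.
In-quota duty = €221,652.20 × 2% = €4,433.04. Over-quota duty = €143,988.35 × 27.5% = €39,596.80.
Line duty = €4,433.04 + €39,596.80 = €44,029.84.
Line 2 (D-231, Seray, 655 units, €59,729.45):
Base rate for D-231 is 6.5%.
D-231 has an FTA preferential rate, but origin Seray is not Hesistan; base rate stands.
Duty = €59,729.45 × 6.5% = €3,882.41.
Line 3 (U-218, Hesistan, 3,458 units, €625,310.14):
Base rate for U-218 is 19.5% + €1.07/unit.
Origin Hesistan qualifies under the Vinovia–Hesistan agreement and U-218 is covered: preferential rate 11% applies instead.
The additional-duty order on U-218 targets Seray, not Hesistan; it does not apply.
Duty = €625,310.14 × 11% = €68,784.12.
Total = €44,029.84 + €3,882.41 + €68,784.12 = €116,696.37.

€116,696.37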